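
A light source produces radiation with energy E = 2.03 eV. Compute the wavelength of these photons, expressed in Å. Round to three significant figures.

In SI units: E = 2.03 eV = 3.2524e-19 J.
The photon relation is λ = hc/E, giving λ = 6.108e-7 m.
Converting to Å: λ = 6108 Å ≈ 6110 Å.

6110 Å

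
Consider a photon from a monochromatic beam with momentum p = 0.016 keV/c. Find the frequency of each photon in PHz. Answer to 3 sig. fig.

Convert to SI: p = 0.016 keV/c = 8.5509e-27 kg·m/s.
Since f = pc/h for a photon, f = 3.869e15 Hz.
Converting to PHz: f = 3.869 PHz ≈ 3.87 PHz.

3.87 PHz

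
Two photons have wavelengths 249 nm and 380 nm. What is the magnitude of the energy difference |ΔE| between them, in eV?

1.72 eV

Using E = hc/λ: E₁ = 7.978 × 10^-19 J, E₂ = 5.227 × 10^-19 J.
|ΔE| = |7.978 × 10^-19 − 5.227 × 10^-19| = 2.75 × 10^-19 J = 1.72 eV.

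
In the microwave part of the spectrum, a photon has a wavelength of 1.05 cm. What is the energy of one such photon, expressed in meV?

First convert: λ = 1.05 cm = 0.0105 m.
The photon relation is E = hc/λ, giving E = 1.892e-23 J.
Converting to meV: E = 0.1181 meV ≈ 0.118 meV.

0.118 meV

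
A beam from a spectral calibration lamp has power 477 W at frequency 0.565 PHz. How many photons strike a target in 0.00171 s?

Total energy: E_total = P·t = 477 × 0.00171 = 0.8157 J.
Per-photon energy: E = 3.744e-19 J.
N = E_total / E_photon = 2.18e18.

2.18e18 photons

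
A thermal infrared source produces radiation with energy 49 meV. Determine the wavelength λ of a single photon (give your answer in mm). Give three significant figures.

0.0253 mm

Convert to SI: E = 49 meV = 7.8507e-21 J.
Apply λ = hc/E: λ = 2.530e-5 m.
Converting to mm: λ = 0.02530 mm ≈ 0.0253 mm.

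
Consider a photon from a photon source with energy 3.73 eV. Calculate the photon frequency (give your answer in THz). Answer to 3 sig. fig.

Use h = 6.62607015e-34 J·s, 1 eV = 1.602176634e-19 J.
First convert: E = 3.73 eV = 5.9761e-19 J.
Apply f = E/h: f = 9.019e14 Hz.
Converting to THz: f = 901.9 THz ≈ 902 THz.

902 THz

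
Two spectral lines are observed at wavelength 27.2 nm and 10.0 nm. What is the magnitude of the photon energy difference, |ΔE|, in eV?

78.4 eV

Using E = hc/λ: E₁ = 7.303e-18 J, E₂ = 1.986e-17 J.
|ΔE| = |7.303e-18 − 1.986e-17| = 1.26e-17 J = 78.4 eV.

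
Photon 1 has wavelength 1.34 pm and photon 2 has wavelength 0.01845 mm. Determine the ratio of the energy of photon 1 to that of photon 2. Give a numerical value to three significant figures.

1.38e7

E_1 = 1.482e-13 J (from wavelength = 1.34 pm, via E = hc/λ).
E_2 = 1.077e-20 J (from wavelength = 0.01845 mm, via E = hc/λ).
Ratio = 1.482e-13 / 1.077e-20 = 1.38e7.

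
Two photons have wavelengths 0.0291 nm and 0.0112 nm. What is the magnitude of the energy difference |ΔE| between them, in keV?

68.1 keV

Using E = hc/λ: E₁ = 6.826 × 10^-15 J, E₂ = 1.774 × 10^-14 J.
|ΔE| = |6.826 × 10^-15 − 1.774 × 10^-14| = 1.09 × 10^-14 J = 68.1 keV.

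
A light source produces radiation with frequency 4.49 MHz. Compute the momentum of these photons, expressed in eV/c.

1.86 × 10^-8 eV/c

First convert: f = 4.49 MHz = 4.49 × 10^6 Hz.
Since p = hf/c for a photon, p = 9.924 × 10^-36 kg·m/s.
Converting to eV/c: p = 1.857 × 10^-8 eV/c ≈ 1.86 × 10^-8 eV/c.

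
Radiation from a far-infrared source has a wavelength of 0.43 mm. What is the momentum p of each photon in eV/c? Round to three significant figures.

Convert to SI: λ = 0.43 mm = 4.3 × 10^-4 m.
Since p = h/λ for a photon, p = 1.541 × 10^-30 kg·m/s.
Converting to eV/c: p = 0.002883 eV/c ≈ 2.88 × 10^-3 eV/c.

2.88 × 10^-3 eV/c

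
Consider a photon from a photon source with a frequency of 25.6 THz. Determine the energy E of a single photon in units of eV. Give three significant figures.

0.106 eV

First convert: f = 25.6 THz = 2.56 × 10^13 Hz.
For a photon E = hf, so E = 1.696 × 10^-20 J.
Converting to eV: E = 0.1059 eV ≈ 0.106 eV.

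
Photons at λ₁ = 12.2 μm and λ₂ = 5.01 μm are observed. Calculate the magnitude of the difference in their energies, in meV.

146 meV

Using E = hc/λ: E₁ = 1.628e-20 J, E₂ = 3.965e-20 J.
|ΔE| = |1.628e-20 − 3.965e-20| = 2.34e-20 J = 146 meV.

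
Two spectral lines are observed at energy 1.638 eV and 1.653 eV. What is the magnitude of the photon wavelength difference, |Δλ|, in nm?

6.87 nm

Using λ = hc/E: λ₁ = 7.5692e-7 m, λ₂ = 7.5006e-7 m.
|Δλ| = |7.5692e-7 − 7.5006e-7| = 6.87e-9 m = 6.87 nm.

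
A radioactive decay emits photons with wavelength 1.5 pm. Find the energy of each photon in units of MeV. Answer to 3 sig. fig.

In SI units: λ = 1.5 pm = 1.5 × 10^-12 m.
For a photon E = hc/λ, so E = 1.324 × 10^-13 J.
Converting to MeV: E = 0.8266 MeV ≈ 0.827 MeV.

0.827 MeV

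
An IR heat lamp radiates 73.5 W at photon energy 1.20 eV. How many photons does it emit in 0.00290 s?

Total energy: E_total = P·t = 73.5 × 0.00290 = 0.2131 J.
Per-photon energy: E = 1.923e-19 J.
N = E_total / E_photon = 1.11e18.

1.11e18 photons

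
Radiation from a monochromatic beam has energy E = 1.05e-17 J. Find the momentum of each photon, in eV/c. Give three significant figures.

Apply p = E/c: p = 3.502e-26 kg·m/s.
Converting to eV/c: p = 65.54 eV/c ≈ 65.5 eV/c.

65.5 eV/c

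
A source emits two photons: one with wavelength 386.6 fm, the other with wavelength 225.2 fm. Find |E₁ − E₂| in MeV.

Using E = hc/λ: E₁ = 5.1382 × 10^-13 J, E₂ = 8.8208 × 10^-13 J.
|ΔE| = |5.1382 × 10^-13 − 8.8208 × 10^-13| = 3.68 × 10^-13 J = 2.30 MeV.

2.30 MeV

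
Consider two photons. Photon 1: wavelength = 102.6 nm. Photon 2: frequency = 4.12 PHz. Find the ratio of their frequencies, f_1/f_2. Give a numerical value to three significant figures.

0.709

f_1 = 2.922·10^15 Hz (from wavelength = 102.6 nm, via f = c/λ).
f_2 = 4.120·10^15 Hz (from frequency = 4.12 PHz, via f given directly).
Ratio = 2.922·10^15 / 4.120·10^15 = 0.709.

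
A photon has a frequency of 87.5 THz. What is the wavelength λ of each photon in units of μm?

(c = 2.99792458e8 m/s.)
First convert: f = 87.5 THz = 8.75e13 Hz.
Apply λ = c/f: λ = 3.426e-6 m.
Converting to μm: λ = 3.426 μm ≈ 3.43 μm.

3.43 μm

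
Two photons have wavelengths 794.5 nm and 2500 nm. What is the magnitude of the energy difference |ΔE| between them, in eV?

1.06 eV

Using E = hc/λ: E₁ = 2.5002 × 10^-19 J, E₂ = 7.9458 × 10^-20 J.
|ΔE| = |2.5002 × 10^-19 − 7.9458 × 10^-20| = 1.71 × 10^-19 J = 1.06 eV.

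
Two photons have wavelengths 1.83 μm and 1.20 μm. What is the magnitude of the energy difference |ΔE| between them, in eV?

0.356 eV

Using E = hc/λ: E₁ = 1.085 × 10^-19 J, E₂ = 1.655 × 10^-19 J.
|ΔE| = |1.085 × 10^-19 − 1.655 × 10^-19| = 5.70 × 10^-20 J = 0.356 eV.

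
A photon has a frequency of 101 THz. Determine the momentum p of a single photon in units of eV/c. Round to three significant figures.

0.418 eV/c

Use h = 6.62607015 × 10^-34 J·s, c = 2.99792458 × 10^8 m/s, 1 eV = 1.602176634 × 10^-19 J.
In SI units: f = 101 THz = 1.01 × 10^14 Hz.
Since p = hf/c for a photon, p = 2.232 × 10^-28 kg·m/s.
Converting to eV/c: p = 0.4177 eV/c ≈ 0.418 eV/c.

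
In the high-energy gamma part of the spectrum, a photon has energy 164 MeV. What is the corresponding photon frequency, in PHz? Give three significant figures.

3.97 × 10^7 PHz

In SI units: E = 164 MeV = 2.6276 × 10^-11 J.
For a photon f = E/h, so f = 3.966 × 10^22 Hz.
Converting to PHz: f = 3.966 × 10^7 PHz ≈ 3.97 × 10^7 PHz.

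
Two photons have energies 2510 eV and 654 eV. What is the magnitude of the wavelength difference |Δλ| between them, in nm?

1.40 nm

Using λ = hc/E: λ₁ = 4.940 × 10^-10 m, λ₂ = 1.896 × 10^-9 m.
|Δλ| = |4.940 × 10^-10 − 1.896 × 10^-9| = 1.40 × 10^-9 m = 1.40 nm.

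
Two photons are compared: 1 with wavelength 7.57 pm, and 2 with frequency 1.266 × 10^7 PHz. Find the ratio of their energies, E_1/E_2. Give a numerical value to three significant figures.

E_1 = 2.624 × 10^-14 J (from wavelength = 7.57 pm, via E = hc/λ).
E_2 = 8.389 × 10^-12 J (from frequency = 1.266 × 10^7 PHz, via E = hf).
Ratio = 2.624 × 10^-14 / 8.389 × 10^-12 = 3.13 × 10^-3.

3.13 × 10^-3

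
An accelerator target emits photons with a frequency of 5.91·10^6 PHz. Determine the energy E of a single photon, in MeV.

24.4 MeV

Convert to SI: f = 5.91·10^6 PHz = 5.91·10^21 Hz.
Apply E = hf: E = 3.916·10^-12 J.
Converting to MeV: E = 24.44 MeV ≈ 24.4 MeV.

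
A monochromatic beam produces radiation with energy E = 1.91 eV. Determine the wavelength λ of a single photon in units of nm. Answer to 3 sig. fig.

(h = 6.62607015 × 10^-34 J·s, c = 2.99792458 × 10^8 m/s, 1 eV = 1.602176634 × 10^-19 J.)
Convert to SI: E = 1.91 eV = 3.0602 × 10^-19 J.
Since λ = hc/E for a photon, λ = 6.491 × 10^-7 m.
Converting to nm: λ = 649.1 nm ≈ 649 nm.

649 nm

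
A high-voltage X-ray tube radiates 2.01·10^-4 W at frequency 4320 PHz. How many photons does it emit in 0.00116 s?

Total energy: E_total = P·t = 2.01·10^-4 × 0.00116 = 2.332·10^-7 J.
Per-photon energy: E = 2.862·10^-15 J.
N = E_total / E_photon = 8.15·10^7.

8.15·10^7 photons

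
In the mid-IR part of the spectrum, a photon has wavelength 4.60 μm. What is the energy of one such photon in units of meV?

Convert to SI: λ = 4.60 μm = 4.60 × 10^-6 m.
Apply E = hc/λ: E = 4.318 × 10^-20 J.
Converting to meV: E = 269.5 meV ≈ 270 meV.

270 meV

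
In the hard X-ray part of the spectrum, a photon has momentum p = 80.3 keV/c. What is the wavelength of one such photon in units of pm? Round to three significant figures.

First convert: p = 80.3 keV/c = 4.2915 × 10^-23 kg·m/s.
For a photon λ = h/p, so λ = 1.544 × 10^-11 m.
Converting to pm: λ = 15.44 pm ≈ 15.4 pm.

15.4 pm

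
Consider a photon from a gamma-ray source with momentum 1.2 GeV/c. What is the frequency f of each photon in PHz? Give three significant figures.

2.90e8 PHz

Use h = 6.62607015e-34 J·s, c = 2.99792458e8 m/s, 1 eV = 1.602176634e-19 J.
First convert: p = 1.2 GeV/c = 6.4131e-19 kg·m/s.
Since f = pc/h for a photon, f = 2.902e23 Hz.
Converting to PHz: f = 2.902e8 PHz ≈ 2.90e8 PHz.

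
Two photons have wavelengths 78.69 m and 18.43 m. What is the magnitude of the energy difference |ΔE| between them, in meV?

Using E = hc/λ: E₁ = 2.5244e-27 J, E₂ = 1.0778e-26 J.
|ΔE| = |2.5244e-27 − 1.0778e-26| = 8.25e-27 J = 5.15e-5 meV.

5.15e-5 meV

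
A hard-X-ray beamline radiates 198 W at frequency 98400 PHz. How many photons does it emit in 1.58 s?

4.80·10^15 photons

Total energy: E_total = P·t = 198 × 1.58 = 312.8 J.
Per-photon energy: E = 6.520·10^-14 J.
N = E_total / E_photon = 4.80·10^15.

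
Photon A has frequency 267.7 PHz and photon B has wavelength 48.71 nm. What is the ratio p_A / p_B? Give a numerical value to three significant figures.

p_A = 5.917e-25 kg·m/s (from frequency = 267.7 PHz, via p = hf/c).
p_B = 1.360e-26 kg·m/s (from wavelength = 48.71 nm, via p = h/λ).
Ratio = 5.917e-25 / 1.360e-26 = 43.5.

43.5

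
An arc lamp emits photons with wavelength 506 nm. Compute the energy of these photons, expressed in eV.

Take h = 6.62607015e-34 J·s, c = 2.99792458e8 m/s, 1 eV = 1.602176634e-19 J.
Convert to SI: λ = 506 nm = 5.06e-7 m.
For a photon E = hc/λ, so E = 3.926e-19 J.
Converting to eV: E = 2.450 eV ≈ 2.45 eV.

2.45 eV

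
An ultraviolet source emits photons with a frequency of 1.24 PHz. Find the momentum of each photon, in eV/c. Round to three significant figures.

(h = 6.62607015·10^-34 J·s, c = 2.99792458·10^8 m/s, 1 eV = 1.602176634·10^-19 J.)
In SI units: f = 1.24 PHz = 1.24·10^15 Hz.
Apply p = hf/c: p = 2.741·10^-27 kg·m/s.
Converting to eV/c: p = 5.128 eV/c ≈ 5.13 eV/c.

5.13 eV/c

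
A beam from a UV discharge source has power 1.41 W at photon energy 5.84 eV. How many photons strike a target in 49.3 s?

Total energy: E_total = P·t = 1.41 × 49.3 = 69.51 J.
Per-photon energy: E = 9.357e-19 J.
N = E_total / E_photon = 7.43e19.

7.43e19 photons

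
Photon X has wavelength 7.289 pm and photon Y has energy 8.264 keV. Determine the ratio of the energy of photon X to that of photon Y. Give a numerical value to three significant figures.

20.6

E_X = 2.725 × 10^-14 J (from wavelength = 7.289 pm, via E = hc/λ).
E_Y = 1.324 × 10^-15 J (from energy = 8.264 keV, via E given directly).
Ratio = 2.725 × 10^-14 / 1.324 × 10^-15 = 20.6.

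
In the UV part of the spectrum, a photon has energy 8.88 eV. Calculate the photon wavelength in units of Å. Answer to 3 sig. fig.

Use h = 6.62607015 × 10^-34 J·s, c = 2.99792458 × 10^8 m/s, 1 eV = 1.602176634 × 10^-19 J.
Convert to SI: E = 8.88 eV = 1.4227 × 10^-18 J.
Apply λ = hc/E: λ = 1.396 × 10^-7 m.
Converting to Å: λ = 1396 Å ≈ 1400 Å.

1400 Å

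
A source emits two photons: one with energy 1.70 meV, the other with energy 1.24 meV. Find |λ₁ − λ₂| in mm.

Using λ = hc/E: λ₁ = 7.293e-4 m, λ₂ = 9.999e-4 m.
|Δλ| = |7.293e-4 − 9.999e-4| = 2.71e-4 m = 0.271 mm.

0.271 mm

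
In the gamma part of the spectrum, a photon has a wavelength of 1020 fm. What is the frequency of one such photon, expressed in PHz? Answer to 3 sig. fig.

(c = 2.99792458 × 10^8 m/s.)
Convert to SI: λ = 1020 fm = 1.02 × 10^-12 m.
The photon relation is f = c/λ, giving f = 2.939 × 10^20 Hz.
Converting to PHz: f = 293900 PHz ≈ 2.94 × 10^5 PHz.

2.94 × 10^5 PHz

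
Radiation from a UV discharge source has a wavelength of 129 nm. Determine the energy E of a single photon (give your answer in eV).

Take h = 6.62607015 × 10^-34 J·s, c = 2.99792458 × 10^8 m/s, 1 eV = 1.602176634 × 10^-19 J.
Convert to SI: λ = 129 nm = 1.29 × 10^-7 m.
Apply E = hc/λ: E = 1.540 × 10^-18 J.
Converting to eV: E = 9.611 eV ≈ 9.61 eV.

9.61 eV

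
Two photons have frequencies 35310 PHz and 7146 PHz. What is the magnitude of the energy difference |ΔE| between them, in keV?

116 keV

Using E = hf: E₁ = 2.3397e-14 J, E₂ = 4.7350e-15 J.
|ΔE| = |2.3397e-14 − 4.7350e-15| = 1.87e-14 J = 116 keV.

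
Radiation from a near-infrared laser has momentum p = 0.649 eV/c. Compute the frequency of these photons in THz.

157 THz

Convert to SI: p = 0.649 eV/c = 3.4684 × 10^-28 kg·m/s.
The photon relation is f = pc/h, giving f = 1.569 × 10^14 Hz.
Converting to THz: f = 156.9 THz ≈ 157 THz.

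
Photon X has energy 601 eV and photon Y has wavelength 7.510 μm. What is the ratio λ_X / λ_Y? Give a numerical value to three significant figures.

2.75 × 10^-4

λ_X = 2.063 × 10^-9 m (from energy = 601 eV, via λ = hc/E).
λ_Y = 7.510 × 10^-6 m (from wavelength = 7.510 μm, via λ given directly).
Ratio = 2.063 × 10^-9 / 7.510 × 10^-6 = 2.75 × 10^-4.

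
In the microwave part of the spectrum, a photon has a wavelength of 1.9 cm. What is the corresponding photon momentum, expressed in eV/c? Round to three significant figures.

6.53 × 10^-5 eV/c

Take h = 6.62607015 × 10^-34 J·s, c = 2.99792458 × 10^8 m/s, 1 eV = 1.602176634 × 10^-19 J.
Convert to SI: λ = 1.9 cm = 0.019 m.
Since p = h/λ for a photon, p = 3.487 × 10^-32 kg·m/s.
Converting to eV/c: p = 6.525 × 10^-5 eV/c ≈ 6.53 × 10^-5 eV/c.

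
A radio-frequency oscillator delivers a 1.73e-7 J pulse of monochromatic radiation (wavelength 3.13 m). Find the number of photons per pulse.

2.73e18 photons

Per-photon energy: E = 6.346e-26 J (from wavelength = 3.13 m).
N = E_total / E_photon = 1.73e-7 J / 6.346e-26 J = 2.73e18.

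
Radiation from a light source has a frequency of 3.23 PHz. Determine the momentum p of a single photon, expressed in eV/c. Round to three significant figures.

(h = 6.62607015e-34 J·s, c = 2.99792458e8 m/s, 1 eV = 1.602176634e-19 J.)
In SI units: f = 3.23 PHz = 3.23e15 Hz.
Since p = hf/c for a photon, p = 7.139e-27 kg·m/s.
Converting to eV/c: p = 13.36 eV/c ≈ 13.4 eV/c.

13.4 eV/c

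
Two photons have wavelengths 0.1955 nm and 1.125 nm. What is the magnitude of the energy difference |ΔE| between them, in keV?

5.24 keV

Using E = hc/λ: E₁ = 1.0161 × 10^-15 J, E₂ = 1.7657 × 10^-16 J.
|ΔE| = |1.0161 × 10^-15 − 1.7657 × 10^-16| = 8.40 × 10^-16 J = 5.24 keV.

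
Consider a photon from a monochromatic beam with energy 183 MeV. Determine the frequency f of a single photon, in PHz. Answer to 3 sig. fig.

(h = 6.62607015e-34 J·s, 1 eV = 1.602176634e-19 J.)
Convert to SI: E = 183 MeV = 2.9320e-11 J.
Apply f = E/h: f = 4.425e22 Hz.
Converting to PHz: f = 4.425e7 PHz ≈ 4.42e7 PHz.

4.42e7 PHz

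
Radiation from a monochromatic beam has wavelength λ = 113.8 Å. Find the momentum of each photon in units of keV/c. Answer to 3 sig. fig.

(h = 6.62607015·10^-34 J·s, c = 2.99792458·10^8 m/s, 1 eV = 1.602176634·10^-19 J.)
First convert: λ = 113.8 Å = 1.138·10^-8 m.
Apply p = h/λ: p = 5.823·10^-26 kg·m/s.
Converting to keV/c: p = 0.1089 keV/c ≈ 0.109 keV/c.

0.109 keV/c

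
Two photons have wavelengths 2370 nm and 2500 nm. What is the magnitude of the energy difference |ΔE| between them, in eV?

0.0272 eV

Using E = hc/λ: E₁ = 8.382 × 10^-20 J, E₂ = 7.946 × 10^-20 J.
|ΔE| = |8.382 × 10^-20 − 7.946 × 10^-20| = 4.36 × 10^-21 J = 0.0272 eV.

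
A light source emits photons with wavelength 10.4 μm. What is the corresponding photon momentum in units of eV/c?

Take h = 6.62607015 × 10^-34 J·s, c = 2.99792458 × 10^8 m/s, 1 eV = 1.602176634 × 10^-19 J.
First convert: λ = 10.4 μm = 1.04 × 10^-5 m.
Apply p = h/λ: p = 6.371 × 10^-29 kg·m/s.
Converting to eV/c: p = 0.1192 eV/c ≈ 0.119 eV/c.

0.119 eV/c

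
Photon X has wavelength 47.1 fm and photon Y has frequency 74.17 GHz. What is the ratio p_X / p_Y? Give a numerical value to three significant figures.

8.58 × 10^10

p_X = 1.407 × 10^-20 kg·m/s (from wavelength = 47.1 fm, via p = h/λ).
p_Y = 1.639 × 10^-31 kg·m/s (from frequency = 74.17 GHz, via p = hf/c).
Ratio = 1.407 × 10^-20 / 1.639 × 10^-31 = 8.58 × 10^10.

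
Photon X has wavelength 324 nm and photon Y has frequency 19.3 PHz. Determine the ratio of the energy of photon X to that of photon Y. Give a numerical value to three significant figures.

E_X = 6.131e-19 J (from wavelength = 324 nm, via E = hc/λ).
E_Y = 1.279e-17 J (from frequency = 19.3 PHz, via E = hf).
Ratio = 6.131e-19 / 1.279e-17 = 0.0479.

0.0479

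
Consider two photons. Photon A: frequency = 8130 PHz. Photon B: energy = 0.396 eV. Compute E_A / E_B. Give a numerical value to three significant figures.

E_A = 5.387e-15 J (from frequency = 8130 PHz, via E = hf).
E_B = 6.345e-20 J (from energy = 0.396 eV, via E given directly).
Ratio = 5.387e-15 / 6.345e-20 = 8.49e4.

8.49e4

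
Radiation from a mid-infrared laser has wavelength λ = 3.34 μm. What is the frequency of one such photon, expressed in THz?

89.8 THz

Take c = 2.99792458e8 m/s.
First convert: λ = 3.34 μm = 3.34e-6 m.
Apply f = c/λ: f = 8.976e13 Hz.
Converting to THz: f = 89.76 THz ≈ 89.8 THz.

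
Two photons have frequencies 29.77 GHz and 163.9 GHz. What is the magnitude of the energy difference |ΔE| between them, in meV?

0.555 meV

Using E = hf: E₁ = 1.9726e-23 J, E₂ = 1.0860e-22 J.
|ΔE| = |1.9726e-23 − 1.0860e-22| = 8.89e-23 J = 0.555 meV.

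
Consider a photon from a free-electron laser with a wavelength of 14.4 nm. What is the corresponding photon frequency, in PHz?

Convert to SI: λ = 14.4 nm = 1.44 × 10^-8 m.
The photon relation is f = c/λ, giving f = 2.082 × 10^16 Hz.
Converting to PHz: f = 20.82 PHz ≈ 20.8 PHz.

20.8 PHz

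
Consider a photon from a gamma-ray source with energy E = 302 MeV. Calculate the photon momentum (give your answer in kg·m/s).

Take c = 2.99792458 × 10^8 m/s, 1 eV = 1.602176634 × 10^-19 J.
First convert: E = 302 MeV = 4.8386 × 10^-11 J.
For a photon p = E/c, so p = 1.614 × 10^-19 kg·m/s.
So p ≈ 1.61 × 10^-19 kg·m/s.

1.61 × 10^-19 kg·m/s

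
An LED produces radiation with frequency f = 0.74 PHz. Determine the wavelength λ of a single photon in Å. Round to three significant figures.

4050 Å

First convert: f = 0.74 PHz = 7.4e14 Hz.
For a photon λ = c/f, so λ = 4.051e-7 m.
Converting to Å: λ = 4051 Å ≈ 4050 Å.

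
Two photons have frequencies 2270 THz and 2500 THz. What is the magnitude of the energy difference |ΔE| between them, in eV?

Using E = hf: E₁ = 1.504 × 10^-18 J, E₂ = 1.657 × 10^-18 J.
|ΔE| = |1.504 × 10^-18 − 1.657 × 10^-18| = 1.52 × 10^-19 J = 0.951 eV.

0.951 eV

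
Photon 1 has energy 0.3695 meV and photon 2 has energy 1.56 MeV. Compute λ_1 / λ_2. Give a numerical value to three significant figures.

λ_1 = 0.003355 m (from energy = 0.3695 meV, via λ = hc/E).
λ_2 = 7.948·10^-13 m (from energy = 1.56 MeV, via λ = hc/E).
Ratio = 0.003355 / 7.948·10^-13 = 4.22·10^9.

4.22·10^9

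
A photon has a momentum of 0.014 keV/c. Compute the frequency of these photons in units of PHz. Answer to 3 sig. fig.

3.39 PHz

Use h = 6.62607015e-34 J·s, c = 2.99792458e8 m/s, 1 eV = 1.602176634e-19 J.
First convert: p = 0.014 keV/c = 7.4820e-27 kg·m/s.
For a photon f = pc/h, so f = 3.385e15 Hz.
Converting to PHz: f = 3.385 PHz ≈ 3.39 PHz.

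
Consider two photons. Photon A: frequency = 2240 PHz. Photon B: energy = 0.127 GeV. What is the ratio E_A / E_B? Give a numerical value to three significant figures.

7.29 × 10^-5

E_A = 1.484 × 10^-15 J (from frequency = 2240 PHz, via E = hf).
E_B = 2.035 × 10^-11 J (from energy = 0.127 GeV, via E given directly).
Ratio = 1.484 × 10^-15 / 2.035 × 10^-11 = 7.29 × 10^-5.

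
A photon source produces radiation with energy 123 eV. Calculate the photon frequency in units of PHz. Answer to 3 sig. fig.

29.7 PHz

In SI units: E = 123 eV = 1.9707 × 10^-17 J.
For a photon f = E/h, so f = 2.974 × 10^16 Hz.
Converting to PHz: f = 29.74 PHz ≈ 29.7 PHz.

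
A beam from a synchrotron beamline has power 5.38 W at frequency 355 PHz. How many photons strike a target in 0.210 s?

Total energy: E_total = P·t = 5.38 × 0.210 = 1.130 J.
Per-photon energy: E = 2.352e-16 J.
N = E_total / E_photon = 4.80e15.

4.80e15 photons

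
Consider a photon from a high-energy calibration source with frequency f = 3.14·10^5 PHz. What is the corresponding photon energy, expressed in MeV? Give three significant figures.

Take h = 6.62607015·10^-34 J·s, 1 eV = 1.602176634·10^-19 J.
In SI units: f = 3.14·10^5 PHz = 3.14·10^20 Hz.
The photon relation is E = hf, giving E = 2.081·10^-13 J.
Converting to MeV: E = 1.299 MeV ≈ 1.30 MeV.

1.30 MeV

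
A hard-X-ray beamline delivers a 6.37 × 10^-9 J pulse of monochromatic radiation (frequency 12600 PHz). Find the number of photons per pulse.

Per-photon energy: E = 8.349 × 10^-15 J (from frequency = 12600 PHz).
N = E_total / E_photon = 6.37 × 10^-9 J / 8.349 × 10^-15 J = 7.63 × 10^5.

7.63 × 10^5 photons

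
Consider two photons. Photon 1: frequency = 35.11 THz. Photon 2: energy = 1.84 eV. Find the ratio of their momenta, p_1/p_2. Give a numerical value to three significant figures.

p_1 = 7.760 × 10^-29 kg·m/s (from frequency = 35.11 THz, via p = hf/c).
p_2 = 9.833 × 10^-28 kg·m/s (from energy = 1.84 eV, via p = E/c).
Ratio = 7.760 × 10^-29 / 9.833 × 10^-28 = 0.0789.

0.0789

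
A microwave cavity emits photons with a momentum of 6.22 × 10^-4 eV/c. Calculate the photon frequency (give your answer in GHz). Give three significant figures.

150 GHz

(h = 6.62607015 × 10^-34 J·s, c = 2.99792458 × 10^8 m/s, 1 eV = 1.602176634 × 10^-19 J.)
Convert to SI: p = 6.22 × 10^-4 eV/c = 3.3241 × 10^-31 kg·m/s.
Apply f = pc/h: f = 1.504 × 10^11 Hz.
Converting to GHz: f = 150.4 GHz ≈ 150 GHz.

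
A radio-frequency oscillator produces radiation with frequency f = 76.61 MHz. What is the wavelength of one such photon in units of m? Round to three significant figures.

3.91 m

Take c = 2.99792458e8 m/s.
In SI units: f = 76.61 MHz = 7.661e7 Hz.
The photon relation is λ = c/f, giving λ = 3.913 m.
So λ ≈ 3.91 m.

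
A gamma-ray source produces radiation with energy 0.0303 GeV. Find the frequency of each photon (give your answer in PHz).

Convert to SI: E = 0.0303 GeV = 4.8546e-12 J.
The photon relation is f = E/h, giving f = 7.327e21 Hz.
Converting to PHz: f = 7.327e6 PHz ≈ 7.33e6 PHz.

7.33e6 PHz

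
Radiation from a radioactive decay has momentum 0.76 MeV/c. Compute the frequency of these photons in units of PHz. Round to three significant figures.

1.84 × 10^5 PHz

First convert: p = 0.76 MeV/c = 4.0617 × 10^-22 kg·m/s.
For a photon f = pc/h, so f = 1.838 × 10^20 Hz.
Converting to PHz: f = 183800 PHz ≈ 1.84 × 10^5 PHz.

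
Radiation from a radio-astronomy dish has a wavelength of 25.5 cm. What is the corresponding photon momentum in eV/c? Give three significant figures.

In SI units: λ = 25.5 cm = 0.255 m.
For a photon p = h/λ, so p = 2.598e-33 kg·m/s.
Converting to eV/c: p = 4.862e-6 eV/c ≈ 4.86e-6 eV/c.

4.86e-6 eV/c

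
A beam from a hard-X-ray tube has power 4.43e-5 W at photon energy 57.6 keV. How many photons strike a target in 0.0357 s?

Total energy: E_total = P·t = 4.43e-5 × 0.0357 = 1.582e-6 J.
Per-photon energy: E = 9.229e-15 J.
N = E_total / E_photon = 1.71e8.

1.71e8 photons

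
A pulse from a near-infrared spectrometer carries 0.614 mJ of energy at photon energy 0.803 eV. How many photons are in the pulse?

4.77e15 photons

Per-photon energy: E = 1.287e-19 J (from energy = 0.803 eV).
N = E_total / E_photon = 6.14e-4 J / 1.287e-19 J = 4.77e15.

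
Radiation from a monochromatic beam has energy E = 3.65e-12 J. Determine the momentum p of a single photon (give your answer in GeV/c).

0.0228 GeV/c

Take c = 2.99792458e8 m/s, 1 eV = 1.602176634e-19 J.
Apply p = E/c: p = 1.218e-20 kg·m/s.
Converting to GeV/c: p = 0.02278 GeV/c ≈ 0.0228 GeV/c.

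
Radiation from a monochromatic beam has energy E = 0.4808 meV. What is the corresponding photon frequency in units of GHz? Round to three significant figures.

116 GHz

Convert to SI: E = 0.4808 meV = 7.7033 × 10^-23 J.
For a photon f = E/h, so f = 1.163 × 10^11 Hz.
Converting to GHz: f = 116.3 GHz ≈ 116 GHz.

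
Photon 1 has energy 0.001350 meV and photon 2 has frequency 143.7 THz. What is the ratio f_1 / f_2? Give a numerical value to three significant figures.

2.27e-6

f_1 = 3.264e8 Hz (from energy = 0.001350 meV, via f = E/h).
f_2 = 1.437e14 Hz (from frequency = 143.7 THz, via f given directly).
Ratio = 3.264e8 / 1.437e14 = 2.27e-6.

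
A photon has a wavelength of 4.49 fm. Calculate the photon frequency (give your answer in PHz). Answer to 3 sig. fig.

6.68e7 PHz

(c = 2.99792458e8 m/s.)
Convert to SI: λ = 4.49 fm = 4.49e-15 m.
The photon relation is f = c/λ, giving f = 6.677e22 Hz.
Converting to PHz: f = 6.677e7 PHz ≈ 6.68e7 PHz.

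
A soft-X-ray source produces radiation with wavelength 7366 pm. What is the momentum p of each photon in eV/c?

In SI units: λ = 7366 pm = 7.366 × 10^-9 m.
Since p = h/λ for a photon, p = 8.995 × 10^-26 kg·m/s.
Converting to eV/c: p = 168.3 eV/c ≈ 168 eV/c.

168 eV/c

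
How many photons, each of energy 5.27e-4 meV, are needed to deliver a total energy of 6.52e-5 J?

7.72e20 photons

Per-photon energy: E = 8.443e-26 J (from energy = 5.27e-4 meV).
N = E_total / E_photon = 6.52e-5 J / 8.443e-26 J = 7.72e20.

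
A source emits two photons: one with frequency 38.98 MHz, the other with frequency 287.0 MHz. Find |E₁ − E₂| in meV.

1.03 × 10^-3 meV

Using E = hf: E₁ = 2.5828 × 10^-26 J, E₂ = 1.9017 × 10^-25 J.
|ΔE| = |2.5828 × 10^-26 − 1.9017 × 10^-25| = 1.64 × 10^-25 J = 1.03 × 10^-3 meV.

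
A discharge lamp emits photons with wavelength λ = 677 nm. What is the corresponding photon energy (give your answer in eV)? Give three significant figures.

First convert: λ = 677 nm = 6.77 × 10^-7 m.
Apply E = hc/λ: E = 2.934 × 10^-19 J.
Converting to eV: E = 1.831 eV ≈ 1.83 eV.

1.83 eV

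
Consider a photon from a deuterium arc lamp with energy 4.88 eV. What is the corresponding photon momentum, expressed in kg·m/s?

(c = 2.99792458 × 10^8 m/s, 1 eV = 1.602176634 × 10^-19 J.)
In SI units: E = 4.88 eV = 7.8186 × 10^-19 J.
Apply p = E/c: p = 2.608 × 10^-27 kg·m/s.
So p ≈ 2.61 × 10^-27 kg·m/s.

2.61 × 10^-27 kg·m/s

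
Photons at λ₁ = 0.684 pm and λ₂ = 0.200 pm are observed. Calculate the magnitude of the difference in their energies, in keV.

4390 keV

Using E = hc/λ: E₁ = 2.904e-13 J, E₂ = 9.932e-13 J.
|ΔE| = |2.904e-13 − 9.932e-13| = 7.03e-13 J = 4390 keV.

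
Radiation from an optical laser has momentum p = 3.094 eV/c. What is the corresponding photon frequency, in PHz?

Take h = 6.62607015·10^-34 J·s, c = 2.99792458·10^8 m/s, 1 eV = 1.602176634·10^-19 J.
First convert: p = 3.094 eV/c = 1.6535·10^-27 kg·m/s.
Apply f = pc/h: f = 7.481·10^14 Hz.
Converting to PHz: f = 0.7481 PHz ≈ 0.748 PHz.

0.748 PHz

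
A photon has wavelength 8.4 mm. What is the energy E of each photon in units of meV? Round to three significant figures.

(h = 6.62607015·10^-34 J·s, c = 2.99792458·10^8 m/s, 1 eV = 1.602176634·10^-19 J.)
In SI units: λ = 8.4 mm = 0.0084 m.
Since E = hc/λ for a photon, E = 2.365·10^-23 J.
Converting to meV: E = 0.1476 meV ≈ 0.148 meV.

0.148 meV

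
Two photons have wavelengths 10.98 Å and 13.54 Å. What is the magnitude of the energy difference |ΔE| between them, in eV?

213 eV

Using E = hc/λ: E₁ = 1.8091e-16 J, E₂ = 1.4671e-16 J.
|ΔE| = |1.8091e-16 − 1.4671e-16| = 3.42e-17 J = 213 eV.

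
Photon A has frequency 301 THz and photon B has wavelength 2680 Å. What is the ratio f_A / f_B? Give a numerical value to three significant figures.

0.269

f_A = 3.010·10^14 Hz (from frequency = 301 THz, via f given directly).
f_B = 1.119·10^15 Hz (from wavelength = 2680 Å, via f = c/λ).
Ratio = 3.010·10^14 / 1.119·10^15 = 0.269.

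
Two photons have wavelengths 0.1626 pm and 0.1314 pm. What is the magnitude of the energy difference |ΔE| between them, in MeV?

Using E = hc/λ: E₁ = 1.2217 × 10^-12 J, E₂ = 1.5118 × 10^-12 J.
|ΔE| = |1.2217 × 10^-12 − 1.5118 × 10^-12| = 2.90 × 10^-13 J = 1.81 MeV.

1.81 MeV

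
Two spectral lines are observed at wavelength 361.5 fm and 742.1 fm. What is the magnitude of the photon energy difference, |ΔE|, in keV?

1760 keV

Using E = hc/λ: E₁ = 5.4950e-13 J, E₂ = 2.6768e-13 J.
|ΔE| = |5.4950e-13 − 2.6768e-13| = 2.82e-13 J = 1760 keV.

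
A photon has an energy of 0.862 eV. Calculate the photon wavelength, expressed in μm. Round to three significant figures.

Convert to SI: E = 0.862 eV = 1.3811 × 10^-19 J.
The photon relation is λ = hc/E, giving λ = 1.438 × 10^-6 m.
Converting to μm: λ = 1.438 μm ≈ 1.44 μm.

1.44 μm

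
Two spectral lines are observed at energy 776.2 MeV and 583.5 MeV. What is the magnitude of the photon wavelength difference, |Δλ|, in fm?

0.528 fm

Using λ = hc/E: λ₁ = 1.5973 × 10^-15 m, λ₂ = 2.1248 × 10^-15 m.
|Δλ| = |1.5973 × 10^-15 − 2.1248 × 10^-15| = 5.28 × 10^-16 m = 0.528 fm.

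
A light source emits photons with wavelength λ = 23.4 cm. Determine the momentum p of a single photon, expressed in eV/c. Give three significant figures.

In SI units: λ = 23.4 cm = 0.234 m.
Apply p = h/λ: p = 2.832 × 10^-33 kg·m/s.
Converting to eV/c: p = 5.298 × 10^-6 eV/c ≈ 5.30 × 10^-6 eV/c.

5.30 × 10^-6 eV/c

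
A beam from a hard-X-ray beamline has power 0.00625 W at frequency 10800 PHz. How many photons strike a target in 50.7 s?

4.43e13 photons

Total energy: E_total = P·t = 0.00625 × 50.7 = 0.3169 J.
Per-photon energy: E = 7.156e-15 J.
N = E_total / E_photon = 4.43e13.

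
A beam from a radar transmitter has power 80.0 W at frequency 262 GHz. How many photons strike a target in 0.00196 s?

9.03 × 10^20 photons

Total energy: E_total = P·t = 80.0 × 0.00196 = 0.1568 J.
Per-photon energy: E = 1.736 × 10^-22 J.
N = E_total / E_photon = 9.03 × 10^20.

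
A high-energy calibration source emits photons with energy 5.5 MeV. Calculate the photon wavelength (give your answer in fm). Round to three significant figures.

Take h = 6.62607015 × 10^-34 J·s, c = 2.99792458 × 10^8 m/s, 1 eV = 1.602176634 × 10^-19 J.
In SI units: E = 5.5 MeV = 8.8120 × 10^-13 J.
The photon relation is λ = hc/E, giving λ = 2.254 × 10^-13 m.
Converting to fm: λ = 225.4 fm ≈ 225 fm.

225 fm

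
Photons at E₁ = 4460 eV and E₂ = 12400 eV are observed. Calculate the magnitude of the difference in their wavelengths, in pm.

178 pm

Using λ = hc/E: λ₁ = 2.780 × 10^-10 m, λ₂ = 9.999 × 10^-11 m.
|Δλ| = |2.780 × 10^-10 − 9.999 × 10^-11| = 1.78 × 10^-10 m = 178 pm.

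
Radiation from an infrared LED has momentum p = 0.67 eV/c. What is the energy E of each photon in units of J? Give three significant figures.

1.07 × 10^-19 J

First convert: p = 0.67 eV/c = 3.5807 × 10^-28 kg·m/s.
Since E = pc for a photon, E = 1.073 × 10^-19 J.
So E ≈ 1.07 × 10^-19 J.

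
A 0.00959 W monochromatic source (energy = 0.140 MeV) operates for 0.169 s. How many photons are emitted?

Total energy: E_total = P·t = 0.00959 × 0.169 = 0.001621 J.
Per-photon energy: E = 2.243e-14 J.
N = E_total / E_photon = 7.23e10.

7.23e10 photons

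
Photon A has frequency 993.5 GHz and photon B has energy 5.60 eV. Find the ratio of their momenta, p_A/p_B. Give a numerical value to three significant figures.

p_A = 2.196 × 10^-30 kg·m/s (from frequency = 993.5 GHz, via p = hf/c).
p_B = 2.993 × 10^-27 kg·m/s (from energy = 5.60 eV, via p = E/c).
Ratio = 2.196 × 10^-30 / 2.993 × 10^-27 = 7.34 × 10^-4.

7.34 × 10^-4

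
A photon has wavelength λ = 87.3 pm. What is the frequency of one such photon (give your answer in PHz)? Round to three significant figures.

3430 PHz

(c = 2.99792458 × 10^8 m/s.)
Convert to SI: λ = 87.3 pm = 8.73 × 10^-11 m.
Since f = c/λ for a photon, f = 3.434 × 10^18 Hz.
Converting to PHz: f = 3434 PHz ≈ 3430 PHz.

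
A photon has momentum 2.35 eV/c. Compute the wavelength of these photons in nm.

First convert: p = 2.35 eV/c = 1.2559e-27 kg·m/s.
Since λ = h/p for a photon, λ = 5.276e-7 m.
Converting to nm: λ = 527.6 nm ≈ 528 nm.

528 nm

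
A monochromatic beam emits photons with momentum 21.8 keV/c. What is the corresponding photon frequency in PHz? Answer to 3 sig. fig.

5270 PHz

Use h = 6.62607015 × 10^-34 J·s, c = 2.99792458 × 10^8 m/s, 1 eV = 1.602176634 × 10^-19 J.
Convert to SI: p = 21.8 keV/c = 1.1651 × 10^-23 kg·m/s.
Since f = pc/h for a photon, f = 5.271 × 10^18 Hz.
Converting to PHz: f = 5271 PHz ≈ 5270 PHz.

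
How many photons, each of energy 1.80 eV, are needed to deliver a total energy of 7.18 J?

Per-photon energy: E = 2.884 × 10^-19 J (from energy = 1.80 eV).
N = E_total / E_photon = 7.18 J / 2.884 × 10^-19 J = 2.49 × 10^19.

2.49 × 10^19 photons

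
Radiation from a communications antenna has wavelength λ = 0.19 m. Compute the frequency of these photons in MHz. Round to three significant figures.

Take c = 2.99792458 × 10^8 m/s.
Since f = c/λ for a photon, f = 1.578 × 10^9 Hz.
Converting to MHz: f = 1578 MHz ≈ 1580 MHz.

1580 MHz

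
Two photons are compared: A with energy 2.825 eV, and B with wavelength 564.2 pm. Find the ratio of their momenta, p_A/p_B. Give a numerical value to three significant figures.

1.29 × 10^-3

p_A = 1.510 × 10^-27 kg·m/s (from energy = 2.825 eV, via p = E/c).
p_B = 1.174 × 10^-24 kg·m/s (from wavelength = 564.2 pm, via p = h/λ).
Ratio = 1.510 × 10^-27 / 1.174 × 10^-24 = 1.29 × 10^-3.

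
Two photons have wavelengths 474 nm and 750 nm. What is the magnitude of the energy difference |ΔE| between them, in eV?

Using E = hc/λ: E₁ = 4.191e-19 J, E₂ = 2.649e-19 J.
|ΔE| = |4.191e-19 − 2.649e-19| = 1.54e-19 J = 0.963 eV.

0.963 eV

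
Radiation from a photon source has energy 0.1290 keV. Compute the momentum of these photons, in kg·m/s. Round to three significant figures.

6.89 × 10^-26 kg·m/s

(c = 2.99792458 × 10^8 m/s, 1 eV = 1.602176634 × 10^-19 J.)
In SI units: E = 0.1290 keV = 2.0668 × 10^-17 J.
Apply p = E/c: p = 6.894 × 10^-26 kg·m/s.
So p ≈ 6.89 × 10^-26 kg·m/s.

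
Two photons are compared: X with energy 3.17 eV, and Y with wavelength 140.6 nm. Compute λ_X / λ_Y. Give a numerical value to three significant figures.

2.78

λ_X = 3.911e-7 m (from energy = 3.17 eV, via λ = hc/E).
λ_Y = 1.406e-7 m (from wavelength = 140.6 nm, via λ given directly).
Ratio = 3.911e-7 / 1.406e-7 = 2.78.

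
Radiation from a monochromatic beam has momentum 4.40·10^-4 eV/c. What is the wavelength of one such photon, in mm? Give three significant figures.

Take h = 6.62607015·10^-34 J·s, c = 2.99792458·10^8 m/s, 1 eV = 1.602176634·10^-19 J.
In SI units: p = 4.40·10^-4 eV/c = 2.3515·10^-31 kg·m/s.
Apply λ = h/p: λ = 0.002818 m.
Converting to mm: λ = 2.818 mm ≈ 2.82 mm.

2.82 mm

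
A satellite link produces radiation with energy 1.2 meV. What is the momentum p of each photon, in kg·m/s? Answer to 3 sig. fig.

6.41 × 10^-31 kg·m/s

In SI units: E = 1.2 meV = 1.9226 × 10^-22 J.
Since p = E/c for a photon, p = 6.413 × 10^-31 kg·m/s.
So p ≈ 6.41 × 10^-31 kg·m/s.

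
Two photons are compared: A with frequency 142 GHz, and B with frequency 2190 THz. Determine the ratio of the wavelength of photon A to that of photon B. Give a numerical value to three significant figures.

1.54e4

λ_A = 0.002111 m (from frequency = 142 GHz, via λ = c/f).
λ_B = 1.369e-7 m (from frequency = 2190 THz, via λ = c/f).
Ratio = 0.002111 / 1.369e-7 = 1.54e4.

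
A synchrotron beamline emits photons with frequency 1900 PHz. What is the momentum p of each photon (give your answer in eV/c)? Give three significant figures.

7860 eV/c

First convert: f = 1900 PHz = 1.90·10^18 Hz.
The photon relation is p = hf/c, giving p = 4.199·10^-24 kg·m/s.
Converting to eV/c: p = 7858 eV/c ≈ 7860 eV/c.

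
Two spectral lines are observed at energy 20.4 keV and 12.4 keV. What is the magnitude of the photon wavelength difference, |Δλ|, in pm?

39.2 pm

Using λ = hc/E: λ₁ = 6.078e-11 m, λ₂ = 9.999e-11 m.
|Δλ| = |6.078e-11 − 9.999e-11| = 3.92e-11 m = 39.2 pm.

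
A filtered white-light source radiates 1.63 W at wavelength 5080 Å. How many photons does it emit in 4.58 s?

Total energy: E_total = P·t = 1.63 × 4.58 = 7.465 J.
Per-photon energy: E = 3.910e-19 J.
N = E_total / E_photon = 1.91e19.

1.91e19 photons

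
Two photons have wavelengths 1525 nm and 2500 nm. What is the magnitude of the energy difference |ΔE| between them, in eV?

0.317 eV

Using E = hc/λ: E₁ = 1.3026 × 10^-19 J, E₂ = 7.9458 × 10^-20 J.
|ΔE| = |1.3026 × 10^-19 − 7.9458 × 10^-20| = 5.08 × 10^-20 J = 0.317 eV.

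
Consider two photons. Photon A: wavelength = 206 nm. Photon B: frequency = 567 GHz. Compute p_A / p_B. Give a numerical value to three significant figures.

2570

p_A = 3.217 × 10^-27 kg·m/s (from wavelength = 206 nm, via p = h/λ).
p_B = 1.253 × 10^-30 kg·m/s (from frequency = 567 GHz, via p = hf/c).
Ratio = 3.217 × 10^-27 / 1.253 × 10^-30 = 2570.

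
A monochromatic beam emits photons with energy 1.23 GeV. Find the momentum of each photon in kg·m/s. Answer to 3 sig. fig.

Take c = 2.99792458 × 10^8 m/s, 1 eV = 1.602176634 × 10^-19 J.
First convert: E = 1.23 GeV = 1.9707 × 10^-10 J.
The photon relation is p = E/c, giving p = 6.573 × 10^-19 kg·m/s.
So p ≈ 6.57 × 10^-19 kg·m/s.

6.57 × 10^-19 kg·m/s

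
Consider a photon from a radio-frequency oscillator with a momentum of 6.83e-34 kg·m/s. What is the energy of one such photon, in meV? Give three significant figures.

1.28e-3 meV

Take c = 2.99792458e8 m/s, 1 eV = 1.602176634e-19 J.
The photon relation is E = pc, giving E = 2.048e-25 J.
Converting to meV: E = 0.001278 meV ≈ 1.28e-3 meV.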